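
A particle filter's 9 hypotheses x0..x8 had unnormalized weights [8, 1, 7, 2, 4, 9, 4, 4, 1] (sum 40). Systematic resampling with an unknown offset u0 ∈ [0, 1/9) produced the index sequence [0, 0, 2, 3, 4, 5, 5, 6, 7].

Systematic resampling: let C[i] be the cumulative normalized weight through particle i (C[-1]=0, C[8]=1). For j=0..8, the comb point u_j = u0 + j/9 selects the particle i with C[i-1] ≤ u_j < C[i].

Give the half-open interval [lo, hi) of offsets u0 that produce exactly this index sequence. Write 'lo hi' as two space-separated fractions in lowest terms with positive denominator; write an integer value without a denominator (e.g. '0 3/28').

1/15 31/360

C = [1/5, 9/40, 2/5, 9/20, 11/20, 31/40, 7/8, 39/40, 1]
j=0 picked index 0: u0 ∈ [0, 1/5)
j=1 picked index 0: u0 ∈ [-1/9, 4/45)
j=2 picked index 2: u0 ∈ [1/360, 8/45)
j=3 picked index 3: u0 ∈ [1/15, 7/60)
j=4 picked index 4: u0 ∈ [1/180, 19/180)
j=5 picked index 5: u0 ∈ [-1/180, 79/360)
j=6 picked index 5: u0 ∈ [-7/60, 13/120)
j=7 picked index 6: u0 ∈ [-1/360, 7/72)
j=8 picked index 7: u0 ∈ [-1/72, 31/360)
intersection: [1/15, 31/360)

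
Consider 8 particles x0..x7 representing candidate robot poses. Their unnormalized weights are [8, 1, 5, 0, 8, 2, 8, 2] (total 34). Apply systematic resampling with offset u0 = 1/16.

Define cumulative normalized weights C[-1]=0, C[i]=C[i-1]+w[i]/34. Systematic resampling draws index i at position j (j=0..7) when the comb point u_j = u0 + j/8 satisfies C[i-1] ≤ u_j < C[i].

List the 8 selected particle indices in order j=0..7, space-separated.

0 0 2 4 4 5 6 6

C = [4/17, 9/34, 7/17, 7/17, 11/17, 12/17, 16/17, 1]
j=0: u_0=1/16 ∈ [0, 4/17) → index 0
j=1: u_1=3/16 ∈ [0, 4/17) → index 0
j=2: u_2=5/16 ∈ [9/34, 7/17) → index 2
j=3: u_3=7/16 ∈ [7/17, 11/17) → index 4
j=4: u_4=9/16 ∈ [7/17, 11/17) → index 4
j=5: u_5=11/16 ∈ [11/17, 12/17) → index 5
j=6: u_6=13/16 ∈ [12/17, 16/17) → index 6
j=7: u_7=15/16 ∈ [12/17, 16/17) → index 6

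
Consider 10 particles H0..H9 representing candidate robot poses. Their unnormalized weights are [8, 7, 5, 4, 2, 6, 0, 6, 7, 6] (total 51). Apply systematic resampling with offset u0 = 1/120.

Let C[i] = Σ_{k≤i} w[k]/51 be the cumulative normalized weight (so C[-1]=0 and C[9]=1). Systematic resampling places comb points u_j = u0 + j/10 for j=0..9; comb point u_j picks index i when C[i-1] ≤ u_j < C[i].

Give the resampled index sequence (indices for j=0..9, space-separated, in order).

0 0 1 2 3 4 5 7 8 9

C = [8/51, 5/17, 20/51, 8/17, 26/51, 32/51, 32/51, 38/51, 15/17, 1]
j=0: u_0=1/120 ∈ [0, 8/51) → index 0
j=1: u_1=13/120 ∈ [0, 8/51) → index 0
j=2: u_2=5/24 ∈ [8/51, 5/17) → index 1
j=3: u_3=37/120 ∈ [5/17, 20/51) → index 2
j=4: u_4=49/120 ∈ [20/51, 8/17) → index 3
j=5: u_5=61/120 ∈ [8/17, 26/51) → index 4
j=6: u_6=73/120 ∈ [26/51, 32/51) → index 5
j=7: u_7=17/24 ∈ [32/51, 38/51) → index 7
j=8: u_8=97/120 ∈ [38/51, 15/17) → index 8
j=9: u_9=109/120 ∈ [15/17, 1) → index 9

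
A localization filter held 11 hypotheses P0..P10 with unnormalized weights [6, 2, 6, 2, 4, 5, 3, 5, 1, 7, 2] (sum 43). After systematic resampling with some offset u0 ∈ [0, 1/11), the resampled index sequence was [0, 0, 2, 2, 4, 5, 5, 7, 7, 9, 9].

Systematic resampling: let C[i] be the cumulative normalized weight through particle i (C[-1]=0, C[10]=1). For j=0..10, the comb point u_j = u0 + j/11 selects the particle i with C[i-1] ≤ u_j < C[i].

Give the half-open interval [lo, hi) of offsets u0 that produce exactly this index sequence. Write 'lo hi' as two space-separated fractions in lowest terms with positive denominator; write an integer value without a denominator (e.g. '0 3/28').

C = [6/43, 8/43, 14/43, 16/43, 20/43, 25/43, 28/43, 33/43, 34/43, 41/43, 1]
j=0 picked index 0: u0 ∈ [0, 6/43)
j=1 picked index 0: u0 ∈ [-1/11, 23/473)
j=2 picked index 2: u0 ∈ [2/473, 68/473)
j=3 picked index 2: u0 ∈ [-41/473, 25/473)
j=4 picked index 4: u0 ∈ [4/473, 48/473)
j=5 picked index 5: u0 ∈ [5/473, 60/473)
j=6 picked index 5: u0 ∈ [-38/473, 17/473)
j=7 picked index 7: u0 ∈ [7/473, 62/473)
j=8 picked index 7: u0 ∈ [-36/473, 19/473)
j=9 picked index 9: u0 ∈ [-13/473, 64/473)
j=10 picked index 9: u0 ∈ [-56/473, 21/473)
intersection: [7/473, 17/473)

7/473 17/473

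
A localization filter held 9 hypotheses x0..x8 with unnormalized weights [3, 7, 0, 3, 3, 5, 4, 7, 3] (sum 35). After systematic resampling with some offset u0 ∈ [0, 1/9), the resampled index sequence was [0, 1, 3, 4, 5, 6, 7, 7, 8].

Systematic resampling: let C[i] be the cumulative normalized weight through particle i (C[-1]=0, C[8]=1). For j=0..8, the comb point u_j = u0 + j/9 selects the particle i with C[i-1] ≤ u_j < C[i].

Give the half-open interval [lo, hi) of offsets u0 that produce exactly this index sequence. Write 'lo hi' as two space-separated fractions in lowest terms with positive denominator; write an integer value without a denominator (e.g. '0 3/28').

C = [3/35, 2/7, 2/7, 13/35, 16/35, 3/5, 5/7, 32/35, 1]
j=0 picked index 0: u0 ∈ [0, 3/35)
j=1 picked index 1: u0 ∈ [-8/315, 11/63)
j=2 picked index 3: u0 ∈ [4/63, 47/315)
j=3 picked index 4: u0 ∈ [4/105, 13/105)
j=4 picked index 5: u0 ∈ [4/315, 7/45)
j=5 picked index 6: u0 ∈ [2/45, 10/63)
j=6 picked index 7: u0 ∈ [1/21, 26/105)
j=7 picked index 7: u0 ∈ [-4/63, 43/315)
j=8 picked index 8: u0 ∈ [8/315, 1/9)
intersection: [4/63, 3/35)

4/63 3/35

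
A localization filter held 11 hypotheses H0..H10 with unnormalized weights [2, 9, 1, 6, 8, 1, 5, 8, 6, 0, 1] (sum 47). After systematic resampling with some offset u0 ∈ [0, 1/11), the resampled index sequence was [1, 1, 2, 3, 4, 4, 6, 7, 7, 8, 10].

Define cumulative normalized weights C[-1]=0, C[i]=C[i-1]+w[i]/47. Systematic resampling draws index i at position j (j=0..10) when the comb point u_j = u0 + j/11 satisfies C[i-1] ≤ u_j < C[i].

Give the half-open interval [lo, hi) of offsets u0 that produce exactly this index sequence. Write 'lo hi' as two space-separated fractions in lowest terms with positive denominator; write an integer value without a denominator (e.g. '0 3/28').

C = [2/47, 11/47, 12/47, 18/47, 26/47, 27/47, 32/47, 40/47, 46/47, 46/47, 1]
j=0 picked index 1: u0 ∈ [2/47, 11/47)
j=1 picked index 1: u0 ∈ [-25/517, 74/517)
j=2 picked index 2: u0 ∈ [27/517, 38/517)
j=3 picked index 3: u0 ∈ [-9/517, 57/517)
j=4 picked index 4: u0 ∈ [10/517, 98/517)
j=5 picked index 4: u0 ∈ [-37/517, 51/517)
j=6 picked index 6: u0 ∈ [15/517, 70/517)
j=7 picked index 7: u0 ∈ [23/517, 111/517)
j=8 picked index 7: u0 ∈ [-24/517, 64/517)
j=9 picked index 8: u0 ∈ [17/517, 83/517)
j=10 picked index 10: u0 ∈ [36/517, 1/11)
intersection: [36/517, 38/517)

36/517 38/517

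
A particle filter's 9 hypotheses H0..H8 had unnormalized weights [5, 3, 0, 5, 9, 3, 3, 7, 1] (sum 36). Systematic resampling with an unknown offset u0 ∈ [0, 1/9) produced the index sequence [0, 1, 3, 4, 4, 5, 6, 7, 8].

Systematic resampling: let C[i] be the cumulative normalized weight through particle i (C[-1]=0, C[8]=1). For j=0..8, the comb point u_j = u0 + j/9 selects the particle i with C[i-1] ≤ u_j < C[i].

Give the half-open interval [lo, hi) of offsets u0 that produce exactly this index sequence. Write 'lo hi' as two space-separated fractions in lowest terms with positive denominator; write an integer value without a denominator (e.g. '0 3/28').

C = [5/36, 2/9, 2/9, 13/36, 11/18, 25/36, 7/9, 35/36, 1]
j=0 picked index 0: u0 ∈ [0, 5/36)
j=1 picked index 1: u0 ∈ [1/36, 1/9)
j=2 picked index 3: u0 ∈ [0, 5/36)
j=3 picked index 4: u0 ∈ [1/36, 5/18)
j=4 picked index 4: u0 ∈ [-1/12, 1/6)
j=5 picked index 5: u0 ∈ [1/18, 5/36)
j=6 picked index 6: u0 ∈ [1/36, 1/9)
j=7 picked index 7: u0 ∈ [0, 7/36)
j=8 picked index 8: u0 ∈ [1/12, 1/9)
intersection: [1/12, 1/9)

1/12 1/9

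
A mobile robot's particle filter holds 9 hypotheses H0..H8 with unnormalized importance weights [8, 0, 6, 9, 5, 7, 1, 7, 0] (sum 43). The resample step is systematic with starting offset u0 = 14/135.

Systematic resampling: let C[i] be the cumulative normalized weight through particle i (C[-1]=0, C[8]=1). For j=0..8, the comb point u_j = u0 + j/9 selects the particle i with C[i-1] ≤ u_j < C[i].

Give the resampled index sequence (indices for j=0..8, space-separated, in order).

0 2 3 3 4 5 5 7 7

C = [8/43, 8/43, 14/43, 23/43, 28/43, 35/43, 36/43, 1, 1]
j=0: u_0=14/135 ∈ [0, 8/43) → index 0
j=1: u_1=29/135 ∈ [8/43, 14/43) → index 2
j=2: u_2=44/135 ∈ [14/43, 23/43) → index 3
j=3: u_3=59/135 ∈ [14/43, 23/43) → index 3
j=4: u_4=74/135 ∈ [23/43, 28/43) → index 4
j=5: u_5=89/135 ∈ [28/43, 35/43) → index 5
j=6: u_6=104/135 ∈ [28/43, 35/43) → index 5
j=7: u_7=119/135 ∈ [36/43, 1) → index 7
j=8: u_8=134/135 ∈ [36/43, 1) → index 7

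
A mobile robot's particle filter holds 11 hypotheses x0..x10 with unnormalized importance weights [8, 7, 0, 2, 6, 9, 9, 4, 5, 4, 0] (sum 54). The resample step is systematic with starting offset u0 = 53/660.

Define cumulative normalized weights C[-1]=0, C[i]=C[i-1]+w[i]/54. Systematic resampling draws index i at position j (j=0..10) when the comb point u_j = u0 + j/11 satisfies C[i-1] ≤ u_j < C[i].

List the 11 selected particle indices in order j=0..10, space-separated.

0 1 1 4 5 5 6 6 7 8 9

C = [4/27, 5/18, 5/18, 17/54, 23/54, 16/27, 41/54, 5/6, 25/27, 1, 1]
j=0: u_0=53/660 ∈ [0, 4/27) → index 0
j=1: u_1=113/660 ∈ [4/27, 5/18) → index 1
j=2: u_2=173/660 ∈ [4/27, 5/18) → index 1
j=3: u_3=233/660 ∈ [17/54, 23/54) → index 4
j=4: u_4=293/660 ∈ [23/54, 16/27) → index 5
j=5: u_5=353/660 ∈ [23/54, 16/27) → index 5
j=6: u_6=413/660 ∈ [16/27, 41/54) → index 6
j=7: u_7=43/60 ∈ [16/27, 41/54) → index 6
j=8: u_8=533/660 ∈ [41/54, 5/6) → index 7
j=9: u_9=593/660 ∈ [5/6, 25/27) → index 8
j=10: u_10=653/660 ∈ [25/27, 1) → index 9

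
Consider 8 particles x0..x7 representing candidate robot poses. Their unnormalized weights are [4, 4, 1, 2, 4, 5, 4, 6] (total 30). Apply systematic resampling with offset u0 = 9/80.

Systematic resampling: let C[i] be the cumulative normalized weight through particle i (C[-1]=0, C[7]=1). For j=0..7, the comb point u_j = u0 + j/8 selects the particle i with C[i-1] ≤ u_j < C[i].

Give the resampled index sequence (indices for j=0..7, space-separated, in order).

0 1 3 4 5 6 7 7

C = [2/15, 4/15, 3/10, 11/30, 1/2, 2/3, 4/5, 1]
j=0: u_0=9/80 ∈ [0, 2/15) → index 0
j=1: u_1=19/80 ∈ [2/15, 4/15) → index 1
j=2: u_2=29/80 ∈ [3/10, 11/30) → index 3
j=3: u_3=39/80 ∈ [11/30, 1/2) → index 4
j=4: u_4=49/80 ∈ [1/2, 2/3) → index 5
j=5: u_5=59/80 ∈ [2/3, 4/5) → index 6
j=6: u_6=69/80 ∈ [4/5, 1) → index 7
j=7: u_7=79/80 ∈ [4/5, 1) → index 7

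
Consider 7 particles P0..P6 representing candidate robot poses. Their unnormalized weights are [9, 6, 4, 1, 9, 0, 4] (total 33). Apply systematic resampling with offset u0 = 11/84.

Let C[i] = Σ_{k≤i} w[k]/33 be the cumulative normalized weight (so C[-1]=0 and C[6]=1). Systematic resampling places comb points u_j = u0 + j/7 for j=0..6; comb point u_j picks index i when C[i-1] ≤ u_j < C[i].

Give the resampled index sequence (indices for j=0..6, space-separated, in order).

0 1 1 2 4 4 6

C = [3/11, 5/11, 19/33, 20/33, 29/33, 29/33, 1]
j=0: u_0=11/84 ∈ [0, 3/11) → index 0
j=1: u_1=23/84 ∈ [3/11, 5/11) → index 1
j=2: u_2=5/12 ∈ [3/11, 5/11) → index 1
j=3: u_3=47/84 ∈ [5/11, 19/33) → index 2
j=4: u_4=59/84 ∈ [20/33, 29/33) → index 4
j=5: u_5=71/84 ∈ [20/33, 29/33) → index 4
j=6: u_6=83/84 ∈ [29/33, 1) → index 6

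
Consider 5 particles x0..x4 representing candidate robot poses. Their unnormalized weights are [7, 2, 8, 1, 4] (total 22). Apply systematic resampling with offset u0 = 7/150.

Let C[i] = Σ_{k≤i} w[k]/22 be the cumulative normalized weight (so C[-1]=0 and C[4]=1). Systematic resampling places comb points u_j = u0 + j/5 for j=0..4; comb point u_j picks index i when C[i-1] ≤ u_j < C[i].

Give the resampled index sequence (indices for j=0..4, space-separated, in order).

0 0 2 2 4

C = [7/22, 9/22, 17/22, 9/11, 1]
j=0: u_0=7/150 ∈ [0, 7/22) → index 0
j=1: u_1=37/150 ∈ [0, 7/22) → index 0
j=2: u_2=67/150 ∈ [9/22, 17/22) → index 2
j=3: u_3=97/150 ∈ [9/22, 17/22) → index 2
j=4: u_4=127/150 ∈ [9/11, 1) → index 4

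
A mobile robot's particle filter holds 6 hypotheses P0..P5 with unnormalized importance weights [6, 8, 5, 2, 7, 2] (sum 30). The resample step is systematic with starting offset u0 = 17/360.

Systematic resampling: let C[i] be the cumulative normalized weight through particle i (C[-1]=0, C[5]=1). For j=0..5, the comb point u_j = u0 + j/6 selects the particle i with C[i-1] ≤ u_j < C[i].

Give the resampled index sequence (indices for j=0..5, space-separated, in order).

C = [1/5, 7/15, 19/30, 7/10, 14/15, 1]
j=0: u_0=17/360 ∈ [0, 1/5) → index 0
j=1: u_1=77/360 ∈ [1/5, 7/15) → index 1
j=2: u_2=137/360 ∈ [1/5, 7/15) → index 1
j=3: u_3=197/360 ∈ [7/15, 19/30) → index 2
j=4: u_4=257/360 ∈ [7/10, 14/15) → index 4
j=5: u_5=317/360 ∈ [7/10, 14/15) → index 4

0 1 1 2 4 4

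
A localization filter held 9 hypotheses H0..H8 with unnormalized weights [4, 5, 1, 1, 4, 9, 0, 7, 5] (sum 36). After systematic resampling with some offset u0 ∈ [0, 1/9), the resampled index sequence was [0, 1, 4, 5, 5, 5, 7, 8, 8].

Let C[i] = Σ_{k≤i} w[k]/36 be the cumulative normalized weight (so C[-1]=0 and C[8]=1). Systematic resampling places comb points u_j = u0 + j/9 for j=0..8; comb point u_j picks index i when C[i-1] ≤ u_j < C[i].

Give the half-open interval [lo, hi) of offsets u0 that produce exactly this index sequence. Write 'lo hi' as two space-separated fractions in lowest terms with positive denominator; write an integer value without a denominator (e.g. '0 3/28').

1/12 1/9

C = [1/9, 1/4, 5/18, 11/36, 5/12, 2/3, 2/3, 31/36, 1]
j=0 picked index 0: u0 ∈ [0, 1/9)
j=1 picked index 1: u0 ∈ [0, 5/36)
j=2 picked index 4: u0 ∈ [1/12, 7/36)
j=3 picked index 5: u0 ∈ [1/12, 1/3)
j=4 picked index 5: u0 ∈ [-1/36, 2/9)
j=5 picked index 5: u0 ∈ [-5/36, 1/9)
j=6 picked index 7: u0 ∈ [0, 7/36)
j=7 picked index 8: u0 ∈ [1/12, 2/9)
j=8 picked index 8: u0 ∈ [-1/36, 1/9)
intersection: [1/12, 1/9)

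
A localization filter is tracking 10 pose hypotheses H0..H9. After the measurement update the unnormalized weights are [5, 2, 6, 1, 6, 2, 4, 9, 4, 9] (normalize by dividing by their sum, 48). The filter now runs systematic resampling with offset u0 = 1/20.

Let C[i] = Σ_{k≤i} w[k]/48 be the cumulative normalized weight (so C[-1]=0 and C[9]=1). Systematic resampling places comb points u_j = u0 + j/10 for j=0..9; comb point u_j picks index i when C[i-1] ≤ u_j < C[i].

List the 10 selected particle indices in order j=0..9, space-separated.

C = [5/48, 7/48, 13/48, 7/24, 5/12, 11/24, 13/24, 35/48, 13/16, 1]
j=0: u_0=1/20 ∈ [0, 5/48) → index 0
j=1: u_1=3/20 ∈ [7/48, 13/48) → index 2
j=2: u_2=1/4 ∈ [7/48, 13/48) → index 2
j=3: u_3=7/20 ∈ [7/24, 5/12) → index 4
j=4: u_4=9/20 ∈ [5/12, 11/24) → index 5
j=5: u_5=11/20 ∈ [13/24, 35/48) → index 7
j=6: u_6=13/20 ∈ [13/24, 35/48) → index 7
j=7: u_7=3/4 ∈ [35/48, 13/16) → index 8
j=8: u_8=17/20 ∈ [13/16, 1) → index 9
j=9: u_9=19/20 ∈ [13/16, 1) → index 9

0 2 2 4 5 7 7 8 9 9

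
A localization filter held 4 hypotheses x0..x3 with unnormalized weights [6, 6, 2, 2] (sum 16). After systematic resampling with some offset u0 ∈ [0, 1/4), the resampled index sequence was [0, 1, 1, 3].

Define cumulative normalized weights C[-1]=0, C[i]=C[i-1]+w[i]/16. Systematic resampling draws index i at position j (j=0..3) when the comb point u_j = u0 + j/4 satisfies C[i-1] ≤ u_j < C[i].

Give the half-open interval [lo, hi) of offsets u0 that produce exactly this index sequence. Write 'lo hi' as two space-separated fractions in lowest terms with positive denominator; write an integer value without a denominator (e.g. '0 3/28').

1/8 1/4

C = [3/8, 3/4, 7/8, 1]
j=0 picked index 0: u0 ∈ [0, 3/8)
j=1 picked index 1: u0 ∈ [1/8, 1/2)
j=2 picked index 1: u0 ∈ [-1/8, 1/4)
j=3 picked index 3: u0 ∈ [1/8, 1/4)
intersection: [1/8, 1/4)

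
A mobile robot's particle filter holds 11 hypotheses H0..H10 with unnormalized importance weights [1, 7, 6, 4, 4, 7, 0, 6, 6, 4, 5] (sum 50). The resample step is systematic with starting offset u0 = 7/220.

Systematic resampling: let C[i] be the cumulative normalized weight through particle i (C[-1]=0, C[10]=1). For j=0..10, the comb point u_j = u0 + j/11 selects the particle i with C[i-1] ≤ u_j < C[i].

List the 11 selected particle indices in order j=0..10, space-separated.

C = [1/50, 4/25, 7/25, 9/25, 11/25, 29/50, 29/50, 7/10, 41/50, 9/10, 1]
j=0: u_0=7/220 ∈ [1/50, 4/25) → index 1
j=1: u_1=27/220 ∈ [1/50, 4/25) → index 1
j=2: u_2=47/220 ∈ [4/25, 7/25) → index 2
j=3: u_3=67/220 ∈ [7/25, 9/25) → index 3
j=4: u_4=87/220 ∈ [9/25, 11/25) → index 4
j=5: u_5=107/220 ∈ [11/25, 29/50) → index 5
j=6: u_6=127/220 ∈ [11/25, 29/50) → index 5
j=7: u_7=147/220 ∈ [29/50, 7/10) → index 7
j=8: u_8=167/220 ∈ [7/10, 41/50) → index 8
j=9: u_9=17/20 ∈ [41/50, 9/10) → index 9
j=10: u_10=207/220 ∈ [9/10, 1) → index 10

1 1 2 3 4 5 5 7 8 9 10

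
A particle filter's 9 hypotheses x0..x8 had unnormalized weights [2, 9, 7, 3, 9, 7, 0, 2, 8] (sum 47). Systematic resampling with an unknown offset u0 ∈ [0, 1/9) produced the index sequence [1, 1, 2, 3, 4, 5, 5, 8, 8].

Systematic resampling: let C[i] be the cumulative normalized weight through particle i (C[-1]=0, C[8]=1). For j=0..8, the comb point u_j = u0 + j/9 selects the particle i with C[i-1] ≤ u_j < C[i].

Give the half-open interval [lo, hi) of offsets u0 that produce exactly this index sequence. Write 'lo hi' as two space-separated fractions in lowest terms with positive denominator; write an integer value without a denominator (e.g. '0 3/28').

35/423 1/9

C = [2/47, 11/47, 18/47, 21/47, 30/47, 37/47, 37/47, 39/47, 1]
j=0 picked index 1: u0 ∈ [2/47, 11/47)
j=1 picked index 1: u0 ∈ [-29/423, 52/423)
j=2 picked index 2: u0 ∈ [5/423, 68/423)
j=3 picked index 3: u0 ∈ [7/141, 16/141)
j=4 picked index 4: u0 ∈ [1/423, 82/423)
j=5 picked index 5: u0 ∈ [35/423, 98/423)
j=6 picked index 5: u0 ∈ [-4/141, 17/141)
j=7 picked index 8: u0 ∈ [22/423, 2/9)
j=8 picked index 8: u0 ∈ [-25/423, 1/9)
intersection: [35/423, 1/9)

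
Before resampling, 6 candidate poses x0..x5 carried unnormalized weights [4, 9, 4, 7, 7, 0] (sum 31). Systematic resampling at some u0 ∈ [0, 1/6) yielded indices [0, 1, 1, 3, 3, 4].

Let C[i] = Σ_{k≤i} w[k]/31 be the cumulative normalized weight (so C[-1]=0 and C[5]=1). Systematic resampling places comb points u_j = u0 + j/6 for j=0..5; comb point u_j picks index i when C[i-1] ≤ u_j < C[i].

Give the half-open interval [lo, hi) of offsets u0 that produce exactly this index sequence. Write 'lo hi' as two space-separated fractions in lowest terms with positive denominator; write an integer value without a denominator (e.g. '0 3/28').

3/62 8/93

C = [4/31, 13/31, 17/31, 24/31, 1, 1]
j=0 picked index 0: u0 ∈ [0, 4/31)
j=1 picked index 1: u0 ∈ [-7/186, 47/186)
j=2 picked index 1: u0 ∈ [-19/93, 8/93)
j=3 picked index 3: u0 ∈ [3/62, 17/62)
j=4 picked index 3: u0 ∈ [-11/93, 10/93)
j=5 picked index 4: u0 ∈ [-11/186, 1/6)
intersection: [3/62, 8/93)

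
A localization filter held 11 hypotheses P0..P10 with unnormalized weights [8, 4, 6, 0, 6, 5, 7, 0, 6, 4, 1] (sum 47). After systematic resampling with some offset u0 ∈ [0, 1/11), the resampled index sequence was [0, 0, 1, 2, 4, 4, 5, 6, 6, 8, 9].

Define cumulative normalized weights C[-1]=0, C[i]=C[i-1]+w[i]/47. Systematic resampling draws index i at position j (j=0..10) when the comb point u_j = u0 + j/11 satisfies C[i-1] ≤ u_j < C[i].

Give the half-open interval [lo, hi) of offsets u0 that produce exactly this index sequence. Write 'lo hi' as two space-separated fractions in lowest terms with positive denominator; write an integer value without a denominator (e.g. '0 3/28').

C = [8/47, 12/47, 18/47, 18/47, 24/47, 29/47, 36/47, 36/47, 42/47, 46/47, 1]
j=0 picked index 0: u0 ∈ [0, 8/47)
j=1 picked index 0: u0 ∈ [-1/11, 41/517)
j=2 picked index 1: u0 ∈ [-6/517, 38/517)
j=3 picked index 2: u0 ∈ [-9/517, 57/517)
j=4 picked index 4: u0 ∈ [10/517, 76/517)
j=5 picked index 4: u0 ∈ [-37/517, 29/517)
j=6 picked index 5: u0 ∈ [-18/517, 37/517)
j=7 picked index 6: u0 ∈ [-10/517, 67/517)
j=8 picked index 6: u0 ∈ [-57/517, 20/517)
j=9 picked index 8: u0 ∈ [-27/517, 39/517)
j=10 picked index 9: u0 ∈ [-8/517, 36/517)
intersection: [10/517, 20/517)

10/517 20/517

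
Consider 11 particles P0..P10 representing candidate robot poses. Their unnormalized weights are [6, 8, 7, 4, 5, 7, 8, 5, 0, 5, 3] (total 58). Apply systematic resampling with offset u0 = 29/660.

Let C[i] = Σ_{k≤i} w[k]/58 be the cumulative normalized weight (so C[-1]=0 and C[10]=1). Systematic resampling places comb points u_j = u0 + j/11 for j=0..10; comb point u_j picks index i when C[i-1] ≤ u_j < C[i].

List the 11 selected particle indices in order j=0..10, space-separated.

0 1 1 2 3 4 5 6 6 9 10

C = [3/29, 7/29, 21/58, 25/58, 15/29, 37/58, 45/58, 25/29, 25/29, 55/58, 1]
j=0: u_0=29/660 ∈ [0, 3/29) → index 0
j=1: u_1=89/660 ∈ [3/29, 7/29) → index 1
j=2: u_2=149/660 ∈ [3/29, 7/29) → index 1
j=3: u_3=19/60 ∈ [7/29, 21/58) → index 2
j=4: u_4=269/660 ∈ [21/58, 25/58) → index 3
j=5: u_5=329/660 ∈ [25/58, 15/29) → index 4
j=6: u_6=389/660 ∈ [15/29, 37/58) → index 5
j=7: u_7=449/660 ∈ [37/58, 45/58) → index 6
j=8: u_8=509/660 ∈ [37/58, 45/58) → index 6
j=9: u_9=569/660 ∈ [25/29, 55/58) → index 9
j=10: u_10=629/660 ∈ [55/58, 1) → index 10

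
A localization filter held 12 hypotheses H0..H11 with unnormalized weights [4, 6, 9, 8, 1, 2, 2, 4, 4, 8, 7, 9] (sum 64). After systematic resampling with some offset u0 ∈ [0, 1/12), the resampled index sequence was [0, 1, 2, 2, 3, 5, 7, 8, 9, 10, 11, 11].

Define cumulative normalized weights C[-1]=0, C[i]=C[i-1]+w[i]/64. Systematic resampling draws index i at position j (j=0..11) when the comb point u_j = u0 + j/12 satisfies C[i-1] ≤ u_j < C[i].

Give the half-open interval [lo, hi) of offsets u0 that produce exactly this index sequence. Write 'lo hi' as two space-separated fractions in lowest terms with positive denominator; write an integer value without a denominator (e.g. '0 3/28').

5/192 1/24

C = [1/16, 5/32, 19/64, 27/64, 7/16, 15/32, 1/2, 9/16, 5/8, 3/4, 55/64, 1]
j=0 picked index 0: u0 ∈ [0, 1/16)
j=1 picked index 1: u0 ∈ [-1/48, 7/96)
j=2 picked index 2: u0 ∈ [-1/96, 25/192)
j=3 picked index 2: u0 ∈ [-3/32, 3/64)
j=4 picked index 3: u0 ∈ [-7/192, 17/192)
j=5 picked index 5: u0 ∈ [1/48, 5/96)
j=6 picked index 7: u0 ∈ [0, 1/16)
j=7 picked index 8: u0 ∈ [-1/48, 1/24)
j=8 picked index 9: u0 ∈ [-1/24, 1/12)
j=9 picked index 10: u0 ∈ [0, 7/64)
j=10 picked index 11: u0 ∈ [5/192, 1/6)
j=11 picked index 11: u0 ∈ [-11/192, 1/12)
intersection: [5/192, 1/24)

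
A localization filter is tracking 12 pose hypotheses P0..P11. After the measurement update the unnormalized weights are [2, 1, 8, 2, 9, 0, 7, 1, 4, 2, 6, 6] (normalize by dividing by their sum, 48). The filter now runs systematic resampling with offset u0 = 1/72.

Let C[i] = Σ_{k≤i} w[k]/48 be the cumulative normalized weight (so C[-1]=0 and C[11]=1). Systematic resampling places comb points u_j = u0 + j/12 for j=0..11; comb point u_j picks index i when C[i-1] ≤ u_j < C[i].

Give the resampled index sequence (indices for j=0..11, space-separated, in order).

0 2 2 3 4 4 6 6 8 10 10 11

C = [1/24, 1/16, 11/48, 13/48, 11/24, 11/24, 29/48, 5/8, 17/24, 3/4, 7/8, 1]
j=0: u_0=1/72 ∈ [0, 1/24) → index 0
j=1: u_1=7/72 ∈ [1/16, 11/48) → index 2
j=2: u_2=13/72 ∈ [1/16, 11/48) → index 2
j=3: u_3=19/72 ∈ [11/48, 13/48) → index 3
j=4: u_4=25/72 ∈ [13/48, 11/24) → index 4
j=5: u_5=31/72 ∈ [13/48, 11/24) → index 4
j=6: u_6=37/72 ∈ [11/24, 29/48) → index 6
j=7: u_7=43/72 ∈ [11/24, 29/48) → index 6
j=8: u_8=49/72 ∈ [5/8, 17/24) → index 8
j=9: u_9=55/72 ∈ [3/4, 7/8) → index 10
j=10: u_10=61/72 ∈ [3/4, 7/8) → index 10
j=11: u_11=67/72 ∈ [7/8, 1) → index 11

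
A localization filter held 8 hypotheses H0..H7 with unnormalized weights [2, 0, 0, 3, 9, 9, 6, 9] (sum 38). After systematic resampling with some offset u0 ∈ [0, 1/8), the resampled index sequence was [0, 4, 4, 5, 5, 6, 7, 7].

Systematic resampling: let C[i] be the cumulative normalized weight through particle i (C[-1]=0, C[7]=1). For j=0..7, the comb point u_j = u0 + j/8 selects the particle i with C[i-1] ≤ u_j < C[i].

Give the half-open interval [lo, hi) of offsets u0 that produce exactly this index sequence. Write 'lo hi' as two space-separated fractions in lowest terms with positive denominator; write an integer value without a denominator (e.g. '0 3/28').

1/76 1/19

C = [1/19, 1/19, 1/19, 5/38, 7/19, 23/38, 29/38, 1]
j=0 picked index 0: u0 ∈ [0, 1/19)
j=1 picked index 4: u0 ∈ [1/152, 37/152)
j=2 picked index 4: u0 ∈ [-9/76, 9/76)
j=3 picked index 5: u0 ∈ [-1/152, 35/152)
j=4 picked index 5: u0 ∈ [-5/38, 2/19)
j=5 picked index 6: u0 ∈ [-3/152, 21/152)
j=6 picked index 7: u0 ∈ [1/76, 1/4)
j=7 picked index 7: u0 ∈ [-17/152, 1/8)
intersection: [1/76, 1/19)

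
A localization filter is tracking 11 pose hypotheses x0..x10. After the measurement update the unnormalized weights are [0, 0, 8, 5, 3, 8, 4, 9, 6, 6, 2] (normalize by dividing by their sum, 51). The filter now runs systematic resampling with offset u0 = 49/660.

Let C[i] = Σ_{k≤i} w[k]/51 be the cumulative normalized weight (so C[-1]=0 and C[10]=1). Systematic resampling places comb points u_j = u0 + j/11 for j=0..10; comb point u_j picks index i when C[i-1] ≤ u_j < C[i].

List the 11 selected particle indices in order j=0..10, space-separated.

C = [0, 0, 8/51, 13/51, 16/51, 8/17, 28/51, 37/51, 43/51, 49/51, 1]
j=0: u_0=49/660 ∈ [0, 8/51) → index 2
j=1: u_1=109/660 ∈ [8/51, 13/51) → index 3
j=2: u_2=169/660 ∈ [13/51, 16/51) → index 4
j=3: u_3=229/660 ∈ [16/51, 8/17) → index 5
j=4: u_4=289/660 ∈ [16/51, 8/17) → index 5
j=5: u_5=349/660 ∈ [8/17, 28/51) → index 6
j=6: u_6=409/660 ∈ [28/51, 37/51) → index 7
j=7: u_7=469/660 ∈ [28/51, 37/51) → index 7
j=8: u_8=529/660 ∈ [37/51, 43/51) → index 8
j=9: u_9=589/660 ∈ [43/51, 49/51) → index 9
j=10: u_10=59/60 ∈ [49/51, 1) → index 10

2 3 4 5 5 6 7 7 8 9 10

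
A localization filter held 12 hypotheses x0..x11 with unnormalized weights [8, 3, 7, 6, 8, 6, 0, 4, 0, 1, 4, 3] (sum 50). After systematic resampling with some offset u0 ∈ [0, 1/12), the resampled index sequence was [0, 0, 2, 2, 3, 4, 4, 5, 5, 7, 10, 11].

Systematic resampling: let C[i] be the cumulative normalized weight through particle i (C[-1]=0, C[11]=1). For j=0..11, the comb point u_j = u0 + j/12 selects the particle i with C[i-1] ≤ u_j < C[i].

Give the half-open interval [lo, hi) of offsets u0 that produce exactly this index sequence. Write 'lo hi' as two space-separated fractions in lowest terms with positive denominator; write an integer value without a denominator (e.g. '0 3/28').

19/300 23/300

C = [4/25, 11/50, 9/25, 12/25, 16/25, 19/25, 19/25, 21/25, 21/25, 43/50, 47/50, 1]
j=0 picked index 0: u0 ∈ [0, 4/25)
j=1 picked index 0: u0 ∈ [-1/12, 23/300)
j=2 picked index 2: u0 ∈ [4/75, 29/150)
j=3 picked index 2: u0 ∈ [-3/100, 11/100)
j=4 picked index 3: u0 ∈ [2/75, 11/75)
j=5 picked index 4: u0 ∈ [19/300, 67/300)
j=6 picked index 4: u0 ∈ [-1/50, 7/50)
j=7 picked index 5: u0 ∈ [17/300, 53/300)
j=8 picked index 5: u0 ∈ [-2/75, 7/75)
j=9 picked index 7: u0 ∈ [1/100, 9/100)
j=10 picked index 10: u0 ∈ [2/75, 8/75)
j=11 picked index 11: u0 ∈ [7/300, 1/12)
intersection: [19/300, 23/300)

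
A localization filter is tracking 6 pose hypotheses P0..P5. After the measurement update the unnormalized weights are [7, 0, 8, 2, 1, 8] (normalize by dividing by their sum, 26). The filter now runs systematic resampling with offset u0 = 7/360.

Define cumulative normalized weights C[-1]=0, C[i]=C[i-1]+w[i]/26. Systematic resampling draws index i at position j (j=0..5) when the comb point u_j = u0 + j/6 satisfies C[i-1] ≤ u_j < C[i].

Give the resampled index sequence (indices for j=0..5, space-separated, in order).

C = [7/26, 7/26, 15/26, 17/26, 9/13, 1]
j=0: u_0=7/360 ∈ [0, 7/26) → index 0
j=1: u_1=67/360 ∈ [0, 7/26) → index 0
j=2: u_2=127/360 ∈ [7/26, 15/26) → index 2
j=3: u_3=187/360 ∈ [7/26, 15/26) → index 2
j=4: u_4=247/360 ∈ [17/26, 9/13) → index 4
j=5: u_5=307/360 ∈ [9/13, 1) → index 5

0 0 2 2 4 5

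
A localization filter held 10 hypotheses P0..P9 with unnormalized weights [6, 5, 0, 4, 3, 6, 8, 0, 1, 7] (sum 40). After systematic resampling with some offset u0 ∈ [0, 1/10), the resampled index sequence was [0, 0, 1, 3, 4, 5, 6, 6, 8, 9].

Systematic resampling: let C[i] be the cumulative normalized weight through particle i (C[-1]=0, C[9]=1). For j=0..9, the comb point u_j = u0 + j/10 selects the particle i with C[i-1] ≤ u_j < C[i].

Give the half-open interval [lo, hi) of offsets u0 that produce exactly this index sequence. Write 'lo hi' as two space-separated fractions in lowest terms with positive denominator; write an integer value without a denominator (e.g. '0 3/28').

0 1/40

C = [3/20, 11/40, 11/40, 3/8, 9/20, 3/5, 4/5, 4/5, 33/40, 1]
j=0 picked index 0: u0 ∈ [0, 3/20)
j=1 picked index 0: u0 ∈ [-1/10, 1/20)
j=2 picked index 1: u0 ∈ [-1/20, 3/40)
j=3 picked index 3: u0 ∈ [-1/40, 3/40)
j=4 picked index 4: u0 ∈ [-1/40, 1/20)
j=5 picked index 5: u0 ∈ [-1/20, 1/10)
j=6 picked index 6: u0 ∈ [0, 1/5)
j=7 picked index 6: u0 ∈ [-1/10, 1/10)
j=8 picked index 8: u0 ∈ [0, 1/40)
j=9 picked index 9: u0 ∈ [-3/40, 1/10)
intersection: [0, 1/40)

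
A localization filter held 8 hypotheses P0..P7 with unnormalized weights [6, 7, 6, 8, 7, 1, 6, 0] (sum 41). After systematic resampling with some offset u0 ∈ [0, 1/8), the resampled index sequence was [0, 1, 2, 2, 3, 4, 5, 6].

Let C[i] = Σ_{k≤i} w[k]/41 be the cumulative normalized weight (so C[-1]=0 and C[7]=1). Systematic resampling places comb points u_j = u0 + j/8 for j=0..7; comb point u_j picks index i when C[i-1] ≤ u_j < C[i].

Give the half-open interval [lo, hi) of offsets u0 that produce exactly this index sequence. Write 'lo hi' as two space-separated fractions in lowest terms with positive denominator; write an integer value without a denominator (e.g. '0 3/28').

13/164 29/328

C = [6/41, 13/41, 19/41, 27/41, 34/41, 35/41, 1, 1]
j=0 picked index 0: u0 ∈ [0, 6/41)
j=1 picked index 1: u0 ∈ [7/328, 63/328)
j=2 picked index 2: u0 ∈ [11/164, 35/164)
j=3 picked index 2: u0 ∈ [-19/328, 29/328)
j=4 picked index 3: u0 ∈ [-3/82, 13/82)
j=5 picked index 4: u0 ∈ [11/328, 67/328)
j=6 picked index 5: u0 ∈ [13/164, 17/164)
j=7 picked index 6: u0 ∈ [-7/328, 1/8)
intersection: [13/164, 29/328)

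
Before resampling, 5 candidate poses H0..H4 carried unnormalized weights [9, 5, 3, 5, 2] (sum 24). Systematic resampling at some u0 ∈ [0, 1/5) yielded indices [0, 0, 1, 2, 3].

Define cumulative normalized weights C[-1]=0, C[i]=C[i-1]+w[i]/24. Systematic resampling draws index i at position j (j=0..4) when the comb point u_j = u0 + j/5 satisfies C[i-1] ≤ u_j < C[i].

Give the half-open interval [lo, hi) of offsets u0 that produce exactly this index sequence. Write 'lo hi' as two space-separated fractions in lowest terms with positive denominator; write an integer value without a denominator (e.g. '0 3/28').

0 13/120

C = [3/8, 7/12, 17/24, 11/12, 1]
j=0 picked index 0: u0 ∈ [0, 3/8)
j=1 picked index 0: u0 ∈ [-1/5, 7/40)
j=2 picked index 1: u0 ∈ [-1/40, 11/60)
j=3 picked index 2: u0 ∈ [-1/60, 13/120)
j=4 picked index 3: u0 ∈ [-11/120, 7/60)
intersection: [0, 13/120)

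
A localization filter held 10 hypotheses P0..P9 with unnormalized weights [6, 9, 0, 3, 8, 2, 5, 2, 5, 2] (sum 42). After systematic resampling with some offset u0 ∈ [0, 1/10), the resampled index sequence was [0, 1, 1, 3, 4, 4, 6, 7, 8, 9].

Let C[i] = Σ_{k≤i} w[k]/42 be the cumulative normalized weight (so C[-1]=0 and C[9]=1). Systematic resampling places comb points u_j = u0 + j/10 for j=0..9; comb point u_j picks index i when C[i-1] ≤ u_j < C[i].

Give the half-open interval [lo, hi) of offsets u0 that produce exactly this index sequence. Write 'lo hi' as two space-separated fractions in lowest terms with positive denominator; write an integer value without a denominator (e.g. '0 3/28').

C = [1/7, 5/14, 5/14, 3/7, 13/21, 2/3, 11/14, 5/6, 20/21, 1]
j=0 picked index 0: u0 ∈ [0, 1/7)
j=1 picked index 1: u0 ∈ [3/70, 9/35)
j=2 picked index 1: u0 ∈ [-2/35, 11/70)
j=3 picked index 3: u0 ∈ [2/35, 9/70)
j=4 picked index 4: u0 ∈ [1/35, 23/105)
j=5 picked index 4: u0 ∈ [-1/14, 5/42)
j=6 picked index 6: u0 ∈ [1/15, 13/70)
j=7 picked index 7: u0 ∈ [3/35, 2/15)
j=8 picked index 8: u0 ∈ [1/30, 16/105)
j=9 picked index 9: u0 ∈ [11/210, 1/10)
intersection: [3/35, 1/10)

3/35 1/10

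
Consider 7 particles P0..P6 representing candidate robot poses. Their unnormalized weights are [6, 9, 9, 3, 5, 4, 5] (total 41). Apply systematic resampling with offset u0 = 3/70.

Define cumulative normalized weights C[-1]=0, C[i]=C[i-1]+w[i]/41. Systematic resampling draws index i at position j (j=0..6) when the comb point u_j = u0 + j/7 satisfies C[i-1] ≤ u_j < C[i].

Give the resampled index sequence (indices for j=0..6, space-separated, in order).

C = [6/41, 15/41, 24/41, 27/41, 32/41, 36/41, 1]
j=0: u_0=3/70 ∈ [0, 6/41) → index 0
j=1: u_1=13/70 ∈ [6/41, 15/41) → index 1
j=2: u_2=23/70 ∈ [6/41, 15/41) → index 1
j=3: u_3=33/70 ∈ [15/41, 24/41) → index 2
j=4: u_4=43/70 ∈ [24/41, 27/41) → index 3
j=5: u_5=53/70 ∈ [27/41, 32/41) → index 4
j=6: u_6=9/10 ∈ [36/41, 1) → index 6

0 1 1 2 3 4 6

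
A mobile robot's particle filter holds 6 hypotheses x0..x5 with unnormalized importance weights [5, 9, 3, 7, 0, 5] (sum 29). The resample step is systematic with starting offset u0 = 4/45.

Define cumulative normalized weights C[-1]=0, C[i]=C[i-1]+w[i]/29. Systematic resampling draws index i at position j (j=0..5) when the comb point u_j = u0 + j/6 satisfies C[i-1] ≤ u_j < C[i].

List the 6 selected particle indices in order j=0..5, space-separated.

0 1 1 3 3 5

C = [5/29, 14/29, 17/29, 24/29, 24/29, 1]
j=0: u_0=4/45 ∈ [0, 5/29) → index 0
j=1: u_1=23/90 ∈ [5/29, 14/29) → index 1
j=2: u_2=19/45 ∈ [5/29, 14/29) → index 1
j=3: u_3=53/90 ∈ [17/29, 24/29) → index 3
j=4: u_4=34/45 ∈ [17/29, 24/29) → index 3
j=5: u_5=83/90 ∈ [24/29, 1) → index 5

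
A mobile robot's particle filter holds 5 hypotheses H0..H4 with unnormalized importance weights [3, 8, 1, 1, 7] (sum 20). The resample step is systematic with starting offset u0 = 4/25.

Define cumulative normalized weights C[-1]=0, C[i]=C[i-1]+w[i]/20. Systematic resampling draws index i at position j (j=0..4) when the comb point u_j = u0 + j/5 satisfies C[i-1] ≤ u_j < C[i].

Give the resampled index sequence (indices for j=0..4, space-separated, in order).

1 1 2 4 4

C = [3/20, 11/20, 3/5, 13/20, 1]
j=0: u_0=4/25 ∈ [3/20, 11/20) → index 1
j=1: u_1=9/25 ∈ [3/20, 11/20) → index 1
j=2: u_2=14/25 ∈ [11/20, 3/5) → index 2
j=3: u_3=19/25 ∈ [13/20, 1) → index 4
j=4: u_4=24/25 ∈ [13/20, 1) → index 4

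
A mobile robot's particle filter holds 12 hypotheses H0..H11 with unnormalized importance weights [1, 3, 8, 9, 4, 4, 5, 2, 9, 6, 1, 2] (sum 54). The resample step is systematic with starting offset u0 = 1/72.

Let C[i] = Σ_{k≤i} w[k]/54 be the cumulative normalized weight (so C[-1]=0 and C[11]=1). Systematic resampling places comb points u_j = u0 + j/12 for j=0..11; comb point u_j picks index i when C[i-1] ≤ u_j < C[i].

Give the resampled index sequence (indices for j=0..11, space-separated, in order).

0 2 2 3 3 4 5 6 8 8 9 9

C = [1/54, 2/27, 2/9, 7/18, 25/54, 29/54, 17/27, 2/3, 5/6, 17/18, 26/27, 1]
j=0: u_0=1/72 ∈ [0, 1/54) → index 0
j=1: u_1=7/72 ∈ [2/27, 2/9) → index 2
j=2: u_2=13/72 ∈ [2/27, 2/9) → index 2
j=3: u_3=19/72 ∈ [2/9, 7/18) → index 3
j=4: u_4=25/72 ∈ [2/9, 7/18) → index 3
j=5: u_5=31/72 ∈ [7/18, 25/54) → index 4
j=6: u_6=37/72 ∈ [25/54, 29/54) → index 5
j=7: u_7=43/72 ∈ [29/54, 17/27) → index 6
j=8: u_8=49/72 ∈ [2/3, 5/6) → index 8
j=9: u_9=55/72 ∈ [2/3, 5/6) → index 8
j=10: u_10=61/72 ∈ [5/6, 17/18) → index 9
j=11: u_11=67/72 ∈ [5/6, 17/18) → index 9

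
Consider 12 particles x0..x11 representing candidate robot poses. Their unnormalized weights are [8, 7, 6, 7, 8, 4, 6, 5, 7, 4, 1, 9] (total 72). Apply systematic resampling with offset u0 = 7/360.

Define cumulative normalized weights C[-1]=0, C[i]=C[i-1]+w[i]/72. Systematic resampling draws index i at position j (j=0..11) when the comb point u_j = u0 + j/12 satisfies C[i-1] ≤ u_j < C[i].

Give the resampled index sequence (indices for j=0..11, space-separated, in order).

C = [1/9, 5/24, 7/24, 7/18, 1/2, 5/9, 23/36, 17/24, 29/36, 31/36, 7/8, 1]
j=0: u_0=7/360 ∈ [0, 1/9) → index 0
j=1: u_1=37/360 ∈ [0, 1/9) → index 0
j=2: u_2=67/360 ∈ [1/9, 5/24) → index 1
j=3: u_3=97/360 ∈ [5/24, 7/24) → index 2
j=4: u_4=127/360 ∈ [7/24, 7/18) → index 3
j=5: u_5=157/360 ∈ [7/18, 1/2) → index 4
j=6: u_6=187/360 ∈ [1/2, 5/9) → index 5
j=7: u_7=217/360 ∈ [5/9, 23/36) → index 6
j=8: u_8=247/360 ∈ [23/36, 17/24) → index 7
j=9: u_9=277/360 ∈ [17/24, 29/36) → index 8
j=10: u_10=307/360 ∈ [29/36, 31/36) → index 9
j=11: u_11=337/360 ∈ [7/8, 1) → index 11

0 0 1 2 3 4 5 6 7 8 9 11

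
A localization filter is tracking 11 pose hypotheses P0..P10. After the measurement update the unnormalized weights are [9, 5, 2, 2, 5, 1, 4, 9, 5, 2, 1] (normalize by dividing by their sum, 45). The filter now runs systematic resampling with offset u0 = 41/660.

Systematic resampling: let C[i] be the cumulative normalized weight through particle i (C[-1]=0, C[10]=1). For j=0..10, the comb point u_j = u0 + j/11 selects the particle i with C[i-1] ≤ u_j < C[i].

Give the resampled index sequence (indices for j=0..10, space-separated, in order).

C = [1/5, 14/45, 16/45, 2/5, 23/45, 8/15, 28/45, 37/45, 14/15, 44/45, 1]
j=0: u_0=41/660 ∈ [0, 1/5) → index 0
j=1: u_1=101/660 ∈ [0, 1/5) → index 0
j=2: u_2=161/660 ∈ [1/5, 14/45) → index 1
j=3: u_3=221/660 ∈ [14/45, 16/45) → index 2
j=4: u_4=281/660 ∈ [2/5, 23/45) → index 4
j=5: u_5=31/60 ∈ [23/45, 8/15) → index 5
j=6: u_6=401/660 ∈ [8/15, 28/45) → index 6
j=7: u_7=461/660 ∈ [28/45, 37/45) → index 7
j=8: u_8=521/660 ∈ [28/45, 37/45) → index 7
j=9: u_9=581/660 ∈ [37/45, 14/15) → index 8
j=10: u_10=641/660 ∈ [14/15, 44/45) → index 9

0 0 1 2 4 5 6 7 7 8 9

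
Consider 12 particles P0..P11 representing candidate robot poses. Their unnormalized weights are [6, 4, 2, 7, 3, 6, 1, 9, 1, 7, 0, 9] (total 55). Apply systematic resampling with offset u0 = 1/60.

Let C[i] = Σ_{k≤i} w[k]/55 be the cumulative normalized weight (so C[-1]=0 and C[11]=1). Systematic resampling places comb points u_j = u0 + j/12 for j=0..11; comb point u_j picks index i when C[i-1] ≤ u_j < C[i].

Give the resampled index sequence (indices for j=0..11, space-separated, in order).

C = [6/55, 2/11, 12/55, 19/55, 2/5, 28/55, 29/55, 38/55, 39/55, 46/55, 46/55, 1]
j=0: u_0=1/60 ∈ [0, 6/55) → index 0
j=1: u_1=1/10 ∈ [0, 6/55) → index 0
j=2: u_2=11/60 ∈ [2/11, 12/55) → index 2
j=3: u_3=4/15 ∈ [12/55, 19/55) → index 3
j=4: u_4=7/20 ∈ [19/55, 2/5) → index 4
j=5: u_5=13/30 ∈ [2/5, 28/55) → index 5
j=6: u_6=31/60 ∈ [28/55, 29/55) → index 6
j=7: u_7=3/5 ∈ [29/55, 38/55) → index 7
j=8: u_8=41/60 ∈ [29/55, 38/55) → index 7
j=9: u_9=23/30 ∈ [39/55, 46/55) → index 9
j=10: u_10=17/20 ∈ [46/55, 1) → index 11
j=11: u_11=14/15 ∈ [46/55, 1) → index 11

0 0 2 3 4 5 6 7 7 9 11 11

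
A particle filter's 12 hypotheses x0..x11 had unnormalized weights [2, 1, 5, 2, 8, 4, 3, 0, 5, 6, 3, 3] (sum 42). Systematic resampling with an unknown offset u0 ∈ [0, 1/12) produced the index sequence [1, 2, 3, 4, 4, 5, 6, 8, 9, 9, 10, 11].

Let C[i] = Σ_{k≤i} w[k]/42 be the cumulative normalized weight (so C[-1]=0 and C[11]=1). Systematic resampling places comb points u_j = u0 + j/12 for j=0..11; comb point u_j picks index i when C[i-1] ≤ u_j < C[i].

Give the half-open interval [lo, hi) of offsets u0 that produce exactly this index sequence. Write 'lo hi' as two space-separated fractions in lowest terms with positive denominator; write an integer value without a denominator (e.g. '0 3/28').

C = [1/21, 1/14, 4/21, 5/21, 3/7, 11/21, 25/42, 25/42, 5/7, 6/7, 13/14, 1]
j=0 picked index 1: u0 ∈ [1/21, 1/14)
j=1 picked index 2: u0 ∈ [-1/84, 3/28)
j=2 picked index 3: u0 ∈ [1/42, 1/14)
j=3 picked index 4: u0 ∈ [-1/84, 5/28)
j=4 picked index 4: u0 ∈ [-2/21, 2/21)
j=5 picked index 5: u0 ∈ [1/84, 3/28)
j=6 picked index 6: u0 ∈ [1/42, 2/21)
j=7 picked index 8: u0 ∈ [1/84, 11/84)
j=8 picked index 9: u0 ∈ [1/21, 4/21)
j=9 picked index 9: u0 ∈ [-1/28, 3/28)
j=10 picked index 10: u0 ∈ [1/42, 2/21)
j=11 picked index 11: u0 ∈ [1/84, 1/12)
intersection: [1/21, 1/14)

1/21 1/14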